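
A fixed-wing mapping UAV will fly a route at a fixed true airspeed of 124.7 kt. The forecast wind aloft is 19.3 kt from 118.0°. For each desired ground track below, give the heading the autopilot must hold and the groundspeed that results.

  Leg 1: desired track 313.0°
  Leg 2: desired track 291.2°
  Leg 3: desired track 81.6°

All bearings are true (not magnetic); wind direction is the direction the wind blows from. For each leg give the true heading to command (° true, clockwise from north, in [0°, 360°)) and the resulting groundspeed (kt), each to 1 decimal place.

Leg 1: desired track 313.0°; wind correction +2.3° → command heading 315.3°, groundspeed 143.2 kt
Leg 2: desired track 291.2°; wind correction -1.1° → command heading 290.1°, groundspeed 143.8 kt
Leg 3: desired track 81.6°; wind correction +5.3° → command heading 86.9°, groundspeed 108.6 kt

Leg 1: heading=315.3°, groundspeed=143.2 kt
Leg 2: heading=290.1°, groundspeed=143.8 kt
Leg 3: heading=86.9°, groundspeed=108.6 kt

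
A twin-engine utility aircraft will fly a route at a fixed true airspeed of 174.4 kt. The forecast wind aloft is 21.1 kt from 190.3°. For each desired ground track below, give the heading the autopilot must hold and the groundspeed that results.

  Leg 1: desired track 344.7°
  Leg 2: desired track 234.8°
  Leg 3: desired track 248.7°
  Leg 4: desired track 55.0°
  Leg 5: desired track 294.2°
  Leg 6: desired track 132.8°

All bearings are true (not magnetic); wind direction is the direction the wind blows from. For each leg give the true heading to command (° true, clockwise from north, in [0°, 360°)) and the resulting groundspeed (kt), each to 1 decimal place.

Leg 1: heading=341.7°, groundspeed=193.2 kt
Leg 2: heading=229.9°, groundspeed=158.7 kt
Leg 3: heading=242.8°, groundspeed=162.4 kt
Leg 4: heading=59.9°, groundspeed=188.8 kt
Leg 5: heading=287.5°, groundspeed=178.3 kt
Leg 6: heading=138.7°, groundspeed=162.2 kt

Leg 1: desired track 344.7°; wind correction -3.0° → command heading 341.7°, groundspeed 193.2 kt
Leg 2: desired track 234.8°; wind correction -4.9° → command heading 229.9°, groundspeed 158.7 kt
Leg 3: desired track 248.7°; wind correction -5.9° → command heading 242.8°, groundspeed 162.4 kt
Leg 4: desired track 55.0°; wind correction +4.9° → command heading 59.9°, groundspeed 188.8 kt
Leg 5: desired track 294.2°; wind correction -6.7° → command heading 287.5°, groundspeed 178.3 kt
Leg 6: desired track 132.8°; wind correction +5.9° → command heading 138.7°, groundspeed 162.2 kt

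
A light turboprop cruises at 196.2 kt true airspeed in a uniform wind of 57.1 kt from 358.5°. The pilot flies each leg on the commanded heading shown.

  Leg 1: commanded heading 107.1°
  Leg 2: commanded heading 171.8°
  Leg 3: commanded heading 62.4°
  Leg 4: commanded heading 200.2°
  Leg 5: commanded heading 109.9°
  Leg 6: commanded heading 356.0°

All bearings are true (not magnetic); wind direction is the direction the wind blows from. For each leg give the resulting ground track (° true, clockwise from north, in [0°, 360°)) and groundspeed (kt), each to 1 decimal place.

Leg 1: track=121.3°, groundspeed=221.1 kt
Leg 2: track=173.3°, groundspeed=253.0 kt
Leg 3: track=79.1°, groundspeed=178.6 kt
Leg 4: track=195.4°, groundspeed=250.1 kt
Leg 5: track=123.7°, groundspeed=223.5 kt
Leg 6: track=355.0°, groundspeed=139.2 kt

Leg 1: heading 107.1°; drift +14.2° → track 121.3°, groundspeed 221.1 kt
Leg 2: heading 171.8°; drift +1.5° → track 173.3°, groundspeed 253.0 kt
Leg 3: heading 62.4°; drift +16.7° → track 79.1°, groundspeed 178.6 kt
Leg 4: heading 200.2°; drift -4.8° → track 195.4°, groundspeed 250.1 kt
Leg 5: heading 109.9°; drift +13.8° → track 123.7°, groundspeed 223.5 kt
Leg 6: heading 356.0°; drift -1.0° → track 355.0°, groundspeed 139.2 kt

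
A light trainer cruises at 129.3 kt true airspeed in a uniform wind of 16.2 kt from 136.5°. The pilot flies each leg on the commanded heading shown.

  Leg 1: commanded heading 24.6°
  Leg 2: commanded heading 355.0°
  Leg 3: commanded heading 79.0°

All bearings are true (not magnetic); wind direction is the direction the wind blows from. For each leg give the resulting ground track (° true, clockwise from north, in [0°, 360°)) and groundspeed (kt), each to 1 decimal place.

Leg 1: heading 24.6°; drift -6.3° → track 18.3°, groundspeed 136.2 kt
Leg 2: heading 355.0°; drift -4.1° → track 350.9°, groundspeed 142.3 kt
Leg 3: heading 79.0°; drift -6.5° → track 72.5°, groundspeed 121.4 kt

Leg 1: track=18.3°, groundspeed=136.2 kt
Leg 2: track=350.9°, groundspeed=142.3 kt
Leg 3: track=72.5°, groundspeed=121.4 kt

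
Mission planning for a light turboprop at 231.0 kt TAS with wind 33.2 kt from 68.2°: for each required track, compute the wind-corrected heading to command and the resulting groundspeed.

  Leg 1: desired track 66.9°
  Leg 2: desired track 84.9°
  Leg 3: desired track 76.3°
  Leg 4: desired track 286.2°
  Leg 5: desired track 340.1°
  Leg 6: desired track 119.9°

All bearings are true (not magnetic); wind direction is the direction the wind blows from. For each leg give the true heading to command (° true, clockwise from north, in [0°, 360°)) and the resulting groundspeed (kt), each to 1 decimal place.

Leg 1: desired track 66.9°; wind correction +0.2° → command heading 67.1°, groundspeed 197.8 kt
Leg 2: desired track 84.9°; wind correction -2.4° → command heading 82.5°, groundspeed 199.0 kt
Leg 3: desired track 76.3°; wind correction -1.2° → command heading 75.1°, groundspeed 198.1 kt
Leg 4: desired track 286.2°; wind correction +5.1° → command heading 291.3°, groundspeed 256.3 kt
Leg 5: desired track 340.1°; wind correction +8.3° → command heading 348.4°, groundspeed 227.5 kt
Leg 6: desired track 119.9°; wind correction -6.5° → command heading 113.4°, groundspeed 208.9 kt

Leg 1: heading=67.1°, groundspeed=197.8 kt
Leg 2: heading=82.5°, groundspeed=199.0 kt
Leg 3: heading=75.1°, groundspeed=198.1 kt
Leg 4: heading=291.3°, groundspeed=256.3 kt
Leg 5: heading=348.4°, groundspeed=227.5 kt
Leg 6: heading=113.4°, groundspeed=208.9 kt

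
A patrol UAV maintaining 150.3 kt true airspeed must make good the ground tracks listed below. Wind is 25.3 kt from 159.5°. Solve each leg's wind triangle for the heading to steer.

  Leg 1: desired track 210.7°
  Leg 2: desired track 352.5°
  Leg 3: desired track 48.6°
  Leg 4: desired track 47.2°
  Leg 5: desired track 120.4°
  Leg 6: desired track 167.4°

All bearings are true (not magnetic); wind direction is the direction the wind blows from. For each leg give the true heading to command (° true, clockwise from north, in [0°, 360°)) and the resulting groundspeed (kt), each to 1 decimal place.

Leg 1: heading=203.2°, groundspeed=133.1 kt
Leg 2: heading=354.7°, groundspeed=174.8 kt
Leg 3: heading=57.6°, groundspeed=157.5 kt
Leg 4: heading=56.2°, groundspeed=158.1 kt
Leg 5: heading=126.5°, groundspeed=129.8 kt
Leg 6: heading=166.1°, groundspeed=125.2 kt

Leg 1: desired track 210.7°; wind correction -7.5° → command heading 203.2°, groundspeed 133.1 kt
Leg 2: desired track 352.5°; wind correction +2.2° → command heading 354.7°, groundspeed 174.8 kt
Leg 3: desired track 48.6°; wind correction +9.0° → command heading 57.6°, groundspeed 157.5 kt
Leg 4: desired track 47.2°; wind correction +9.0° → command heading 56.2°, groundspeed 158.1 kt
Leg 5: desired track 120.4°; wind correction +6.1° → command heading 126.5°, groundspeed 129.8 kt
Leg 6: desired track 167.4°; wind correction -1.3° → command heading 166.1°, groundspeed 125.2 kt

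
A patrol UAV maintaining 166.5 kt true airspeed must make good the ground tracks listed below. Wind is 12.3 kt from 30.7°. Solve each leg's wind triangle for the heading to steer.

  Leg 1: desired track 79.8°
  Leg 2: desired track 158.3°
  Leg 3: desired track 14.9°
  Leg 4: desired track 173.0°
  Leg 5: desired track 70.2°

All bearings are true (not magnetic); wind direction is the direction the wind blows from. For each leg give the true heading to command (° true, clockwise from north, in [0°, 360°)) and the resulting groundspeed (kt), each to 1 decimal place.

Leg 1: desired track 79.8°; wind correction -3.2° → command heading 76.6°, groundspeed 158.2 kt
Leg 2: desired track 158.3°; wind correction -3.4° → command heading 154.9°, groundspeed 173.7 kt
Leg 3: desired track 14.9°; wind correction +1.2° → command heading 16.1°, groundspeed 154.6 kt
Leg 4: desired track 173.0°; wind correction -2.6° → command heading 170.4°, groundspeed 176.1 kt
Leg 5: desired track 70.2°; wind correction -2.7° → command heading 67.5°, groundspeed 156.8 kt

Leg 1: heading=76.6°, groundspeed=158.2 kt
Leg 2: heading=154.9°, groundspeed=173.7 kt
Leg 3: heading=16.1°, groundspeed=154.6 kt
Leg 4: heading=170.4°, groundspeed=176.1 kt
Leg 5: heading=67.5°, groundspeed=156.8 kt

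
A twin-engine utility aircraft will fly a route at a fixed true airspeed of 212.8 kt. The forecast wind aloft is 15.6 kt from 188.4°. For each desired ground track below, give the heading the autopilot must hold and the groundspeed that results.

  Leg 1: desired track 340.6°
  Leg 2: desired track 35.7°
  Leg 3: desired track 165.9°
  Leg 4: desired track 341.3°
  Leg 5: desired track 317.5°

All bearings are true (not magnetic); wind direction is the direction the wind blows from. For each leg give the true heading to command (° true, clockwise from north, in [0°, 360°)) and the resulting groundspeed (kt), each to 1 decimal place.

Leg 1: heading=338.6°, groundspeed=226.5 kt
Leg 2: heading=37.6°, groundspeed=226.5 kt
Leg 3: heading=167.5°, groundspeed=198.3 kt
Leg 4: heading=339.4°, groundspeed=226.6 kt
Leg 5: heading=314.2°, groundspeed=222.3 kt

Leg 1: desired track 340.6°; wind correction -2.0° → command heading 338.6°, groundspeed 226.5 kt
Leg 2: desired track 35.7°; wind correction +1.9° → command heading 37.6°, groundspeed 226.5 kt
Leg 3: desired track 165.9°; wind correction +1.6° → command heading 167.5°, groundspeed 198.3 kt
Leg 4: desired track 341.3°; wind correction -1.9° → command heading 339.4°, groundspeed 226.6 kt
Leg 5: desired track 317.5°; wind correction -3.3° → command heading 314.2°, groundspeed 222.3 kt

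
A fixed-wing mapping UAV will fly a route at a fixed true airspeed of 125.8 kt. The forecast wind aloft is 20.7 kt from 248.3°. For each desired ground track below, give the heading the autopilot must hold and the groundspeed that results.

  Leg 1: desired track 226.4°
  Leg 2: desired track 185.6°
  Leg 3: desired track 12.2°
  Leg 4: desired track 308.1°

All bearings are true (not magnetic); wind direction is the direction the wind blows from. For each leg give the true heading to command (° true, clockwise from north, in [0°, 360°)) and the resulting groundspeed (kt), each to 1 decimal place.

Leg 1: heading=229.9°, groundspeed=106.4 kt
Leg 2: heading=194.0°, groundspeed=115.0 kt
Leg 3: heading=4.4°, groundspeed=136.2 kt
Leg 4: heading=299.9°, groundspeed=114.1 kt

Leg 1: desired track 226.4°; wind correction +3.5° → command heading 229.9°, groundspeed 106.4 kt
Leg 2: desired track 185.6°; wind correction +8.4° → command heading 194.0°, groundspeed 115.0 kt
Leg 3: desired track 12.2°; wind correction -7.8° → command heading 4.4°, groundspeed 136.2 kt
Leg 4: desired track 308.1°; wind correction -8.2° → command heading 299.9°, groundspeed 114.1 kt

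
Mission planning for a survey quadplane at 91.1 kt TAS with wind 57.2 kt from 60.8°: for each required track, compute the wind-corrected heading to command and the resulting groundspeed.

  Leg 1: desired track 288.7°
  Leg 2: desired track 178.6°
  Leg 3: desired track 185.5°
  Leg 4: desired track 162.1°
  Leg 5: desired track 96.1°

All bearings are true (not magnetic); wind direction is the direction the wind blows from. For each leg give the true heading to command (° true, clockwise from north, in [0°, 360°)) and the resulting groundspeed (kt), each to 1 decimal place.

Leg 1: heading=316.5°, groundspeed=119.0 kt
Leg 2: heading=144.9°, groundspeed=102.4 kt
Leg 3: heading=154.4°, groundspeed=110.6 kt
Leg 4: heading=124.1°, groundspeed=83.0 kt
Leg 5: heading=74.8°, groundspeed=38.2 kt

Leg 1: desired track 288.7°; wind correction +27.8° → command heading 316.5°, groundspeed 119.0 kt
Leg 2: desired track 178.6°; wind correction -33.7° → command heading 144.9°, groundspeed 102.4 kt
Leg 3: desired track 185.5°; wind correction -31.1° → command heading 154.4°, groundspeed 110.6 kt
Leg 4: desired track 162.1°; wind correction -38.0° → command heading 124.1°, groundspeed 83.0 kt
Leg 5: desired track 96.1°; wind correction -21.3° → command heading 74.8°, groundspeed 38.2 kt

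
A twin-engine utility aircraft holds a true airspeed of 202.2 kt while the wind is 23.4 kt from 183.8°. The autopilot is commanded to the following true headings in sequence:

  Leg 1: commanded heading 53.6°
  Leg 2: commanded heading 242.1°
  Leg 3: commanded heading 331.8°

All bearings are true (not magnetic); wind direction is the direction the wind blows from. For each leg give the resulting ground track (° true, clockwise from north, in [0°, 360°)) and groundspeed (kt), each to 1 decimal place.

Leg 1: track=48.9°, groundspeed=218.0 kt
Leg 2: track=248.1°, groundspeed=190.9 kt
Leg 3: track=335.0°, groundspeed=222.4 kt

Leg 1: heading 53.6°; drift -4.7° → track 48.9°, groundspeed 218.0 kt
Leg 2: heading 242.1°; drift +6.0° → track 248.1°, groundspeed 190.9 kt
Leg 3: heading 331.8°; drift +3.2° → track 335.0°, groundspeed 222.4 kt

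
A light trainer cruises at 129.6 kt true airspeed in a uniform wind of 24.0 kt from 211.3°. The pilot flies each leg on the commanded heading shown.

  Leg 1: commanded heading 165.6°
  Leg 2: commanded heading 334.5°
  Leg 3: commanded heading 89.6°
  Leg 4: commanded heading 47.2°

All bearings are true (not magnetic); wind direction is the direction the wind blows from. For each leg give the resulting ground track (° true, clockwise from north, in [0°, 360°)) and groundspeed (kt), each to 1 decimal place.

Leg 1: heading 165.6°; drift -8.7° → track 156.9°, groundspeed 114.1 kt
Leg 2: heading 334.5°; drift +8.0° → track 342.5°, groundspeed 144.1 kt
Leg 3: heading 89.6°; drift -8.2° → track 81.4°, groundspeed 143.7 kt
Leg 4: heading 47.2°; drift -2.5° → track 44.7°, groundspeed 152.8 kt

Leg 1: track=156.9°, groundspeed=114.1 kt
Leg 2: track=342.5°, groundspeed=144.1 kt
Leg 3: track=81.4°, groundspeed=143.7 kt
Leg 4: track=44.7°, groundspeed=152.8 kt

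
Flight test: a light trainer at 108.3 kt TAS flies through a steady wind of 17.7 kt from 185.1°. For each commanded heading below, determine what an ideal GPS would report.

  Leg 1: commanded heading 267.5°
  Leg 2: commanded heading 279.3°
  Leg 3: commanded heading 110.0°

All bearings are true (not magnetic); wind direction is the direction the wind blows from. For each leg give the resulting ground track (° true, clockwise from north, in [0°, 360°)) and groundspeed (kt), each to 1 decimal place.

Leg 1: heading 267.5°; drift +9.4° → track 276.9°, groundspeed 107.4 kt
Leg 2: heading 279.3°; drift +9.1° → track 288.4°, groundspeed 111.0 kt
Leg 3: heading 110.0°; drift -9.4° → track 100.6°, groundspeed 105.1 kt

Leg 1: track=276.9°, groundspeed=107.4 kt
Leg 2: track=288.4°, groundspeed=111.0 kt
Leg 3: track=100.6°, groundspeed=105.1 kt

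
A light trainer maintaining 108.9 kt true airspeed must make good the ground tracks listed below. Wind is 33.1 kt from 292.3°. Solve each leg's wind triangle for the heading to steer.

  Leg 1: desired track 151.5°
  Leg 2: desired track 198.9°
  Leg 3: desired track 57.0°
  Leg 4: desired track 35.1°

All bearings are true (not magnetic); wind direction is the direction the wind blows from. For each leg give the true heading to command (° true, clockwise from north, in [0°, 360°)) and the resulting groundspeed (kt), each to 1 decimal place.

Leg 1: heading=162.6°, groundspeed=132.5 kt
Leg 2: heading=216.6°, groundspeed=105.7 kt
Leg 3: heading=42.5°, groundspeed=124.3 kt
Leg 4: heading=17.9°, groundspeed=111.3 kt

Leg 1: desired track 151.5°; wind correction +11.1° → command heading 162.6°, groundspeed 132.5 kt
Leg 2: desired track 198.9°; wind correction +17.7° → command heading 216.6°, groundspeed 105.7 kt
Leg 3: desired track 57.0°; wind correction -14.5° → command heading 42.5°, groundspeed 124.3 kt
Leg 4: desired track 35.1°; wind correction -17.2° → command heading 17.9°, groundspeed 111.3 kt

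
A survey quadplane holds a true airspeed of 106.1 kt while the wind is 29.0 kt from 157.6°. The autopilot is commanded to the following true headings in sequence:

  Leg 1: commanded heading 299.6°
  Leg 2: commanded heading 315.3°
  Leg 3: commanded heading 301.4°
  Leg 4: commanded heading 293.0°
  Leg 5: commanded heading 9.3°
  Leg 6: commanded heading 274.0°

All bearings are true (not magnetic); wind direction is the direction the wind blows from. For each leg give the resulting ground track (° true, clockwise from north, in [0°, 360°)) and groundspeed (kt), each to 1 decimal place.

Leg 1: track=307.5°, groundspeed=130.2 kt
Leg 2: track=320.0°, groundspeed=133.4 kt
Leg 3: track=308.9°, groundspeed=130.6 kt
Leg 4: track=302.1°, groundspeed=128.4 kt
Leg 5: track=2.7°, groundspeed=131.7 kt
Leg 6: track=286.3°, groundspeed=121.8 kt

Leg 1: heading 299.6°; drift +7.9° → track 307.5°, groundspeed 130.2 kt
Leg 2: heading 315.3°; drift +4.7° → track 320.0°, groundspeed 133.4 kt
Leg 3: heading 301.4°; drift +7.5° → track 308.9°, groundspeed 130.6 kt
Leg 4: heading 293.0°; drift +9.1° → track 302.1°, groundspeed 128.4 kt
Leg 5: heading 9.3°; drift -6.6° → track 2.7°, groundspeed 131.7 kt
Leg 6: heading 274.0°; drift +12.3° → track 286.3°, groundspeed 121.8 kt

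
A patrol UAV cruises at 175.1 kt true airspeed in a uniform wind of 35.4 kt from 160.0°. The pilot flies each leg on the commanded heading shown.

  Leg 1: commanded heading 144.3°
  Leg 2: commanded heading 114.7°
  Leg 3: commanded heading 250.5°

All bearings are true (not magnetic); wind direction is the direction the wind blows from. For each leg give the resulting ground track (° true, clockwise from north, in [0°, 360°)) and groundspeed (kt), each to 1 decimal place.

Leg 1: heading 144.3°; drift -3.9° → track 140.4°, groundspeed 141.3 kt
Leg 2: heading 114.7°; drift -9.5° → track 105.2°, groundspeed 152.3 kt
Leg 3: heading 250.5°; drift +11.4° → track 261.9°, groundspeed 178.9 kt

Leg 1: track=140.4°, groundspeed=141.3 kt
Leg 2: track=105.2°, groundspeed=152.3 kt
Leg 3: track=261.9°, groundspeed=178.9 kt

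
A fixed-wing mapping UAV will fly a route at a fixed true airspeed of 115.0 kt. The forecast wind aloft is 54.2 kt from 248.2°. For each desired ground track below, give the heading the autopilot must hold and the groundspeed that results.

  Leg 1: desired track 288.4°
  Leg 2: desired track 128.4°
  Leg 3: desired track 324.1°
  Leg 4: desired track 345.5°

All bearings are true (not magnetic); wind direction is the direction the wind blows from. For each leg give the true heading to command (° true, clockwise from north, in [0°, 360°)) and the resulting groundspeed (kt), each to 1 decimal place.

Leg 1: desired track 288.4°; wind correction -17.7° → command heading 270.7°, groundspeed 68.2 kt
Leg 2: desired track 128.4°; wind correction +24.1° → command heading 152.5°, groundspeed 131.9 kt
Leg 3: desired track 324.1°; wind correction -27.2° → command heading 296.9°, groundspeed 89.1 kt
Leg 4: desired track 345.5°; wind correction -27.9° → command heading 317.6°, groundspeed 108.5 kt

Leg 1: heading=270.7°, groundspeed=68.2 kt
Leg 2: heading=152.5°, groundspeed=131.9 kt
Leg 3: heading=296.9°, groundspeed=89.1 kt
Leg 4: heading=317.6°, groundspeed=108.5 kt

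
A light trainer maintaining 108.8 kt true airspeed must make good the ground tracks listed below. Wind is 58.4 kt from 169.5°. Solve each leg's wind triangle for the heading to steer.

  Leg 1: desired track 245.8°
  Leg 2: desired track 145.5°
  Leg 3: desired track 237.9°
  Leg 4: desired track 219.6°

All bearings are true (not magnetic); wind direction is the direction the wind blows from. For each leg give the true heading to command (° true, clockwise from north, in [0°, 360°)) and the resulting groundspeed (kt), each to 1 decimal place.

Leg 1: desired track 245.8°; wind correction -31.4° → command heading 214.4°, groundspeed 79.0 kt
Leg 2: desired track 145.5°; wind correction +12.6° → command heading 158.1°, groundspeed 52.8 kt
Leg 3: desired track 237.9°; wind correction -29.9° → command heading 208.0°, groundspeed 72.8 kt
Leg 4: desired track 219.6°; wind correction -24.3° → command heading 195.3°, groundspeed 61.7 kt

Leg 1: heading=214.4°, groundspeed=79.0 kt
Leg 2: heading=158.1°, groundspeed=52.8 kt
Leg 3: heading=208.0°, groundspeed=72.8 kt
Leg 4: heading=195.3°, groundspeed=61.7 kt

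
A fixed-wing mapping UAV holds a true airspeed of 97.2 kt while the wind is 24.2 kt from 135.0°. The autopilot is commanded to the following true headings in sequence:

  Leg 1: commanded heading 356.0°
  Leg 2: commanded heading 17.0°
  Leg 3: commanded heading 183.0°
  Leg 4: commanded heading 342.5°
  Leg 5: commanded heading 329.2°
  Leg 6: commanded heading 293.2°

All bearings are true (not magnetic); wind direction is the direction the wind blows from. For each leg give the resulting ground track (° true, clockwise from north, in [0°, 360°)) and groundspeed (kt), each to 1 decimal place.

Leg 1: track=348.2°, groundspeed=116.6 kt
Leg 2: track=5.9°, groundspeed=110.6 kt
Leg 3: track=195.5°, groundspeed=83.0 kt
Leg 4: track=337.1°, groundspeed=119.2 kt
Leg 5: track=326.4°, groundspeed=120.8 kt
Leg 6: track=297.5°, groundspeed=120.0 kt

Leg 1: heading 356.0°; drift -7.8° → track 348.2°, groundspeed 116.6 kt
Leg 2: heading 17.0°; drift -11.1° → track 5.9°, groundspeed 110.6 kt
Leg 3: heading 183.0°; drift +12.5° → track 195.5°, groundspeed 83.0 kt
Leg 4: heading 342.5°; drift -5.4° → track 337.1°, groundspeed 119.2 kt
Leg 5: heading 329.2°; drift -2.8° → track 326.4°, groundspeed 120.8 kt
Leg 6: heading 293.2°; drift +4.3° → track 297.5°, groundspeed 120.0 kt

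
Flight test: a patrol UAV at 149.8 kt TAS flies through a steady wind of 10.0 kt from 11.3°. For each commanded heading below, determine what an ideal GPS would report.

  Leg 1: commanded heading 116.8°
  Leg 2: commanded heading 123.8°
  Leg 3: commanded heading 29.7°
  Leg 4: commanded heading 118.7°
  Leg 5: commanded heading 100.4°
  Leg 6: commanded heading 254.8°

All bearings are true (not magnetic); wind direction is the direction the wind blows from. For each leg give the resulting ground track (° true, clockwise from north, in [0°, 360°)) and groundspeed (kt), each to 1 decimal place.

Leg 1: heading 116.8°; drift +3.6° → track 120.4°, groundspeed 152.8 kt
Leg 2: heading 123.8°; drift +3.4° → track 127.2°, groundspeed 153.9 kt
Leg 3: heading 29.7°; drift +1.3° → track 31.0°, groundspeed 140.3 kt
Leg 4: heading 118.7°; drift +3.6° → track 122.3°, groundspeed 153.1 kt
Leg 5: heading 100.4°; drift +3.8° → track 104.2°, groundspeed 150.0 kt
Leg 6: heading 254.8°; drift -3.3° → track 251.5°, groundspeed 154.5 kt

Leg 1: track=120.4°, groundspeed=152.8 kt
Leg 2: track=127.2°, groundspeed=153.9 kt
Leg 3: track=31.0°, groundspeed=140.3 kt
Leg 4: track=122.3°, groundspeed=153.1 kt
Leg 5: track=104.2°, groundspeed=150.0 kt
Leg 6: track=251.5°, groundspeed=154.5 kt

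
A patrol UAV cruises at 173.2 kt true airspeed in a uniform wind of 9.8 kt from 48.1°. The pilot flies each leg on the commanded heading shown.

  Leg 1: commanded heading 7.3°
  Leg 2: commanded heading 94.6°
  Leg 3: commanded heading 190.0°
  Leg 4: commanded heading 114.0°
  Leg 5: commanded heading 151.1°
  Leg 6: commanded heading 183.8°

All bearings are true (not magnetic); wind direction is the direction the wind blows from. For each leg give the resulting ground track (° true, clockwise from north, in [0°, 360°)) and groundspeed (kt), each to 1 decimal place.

Leg 1: track=5.1°, groundspeed=165.9 kt
Leg 2: track=97.0°, groundspeed=166.6 kt
Leg 3: track=191.9°, groundspeed=181.0 kt
Leg 4: track=117.0°, groundspeed=169.4 kt
Leg 5: track=154.2°, groundspeed=175.7 kt
Leg 6: track=186.0°, groundspeed=180.3 kt

Leg 1: heading 7.3°; drift -2.2° → track 5.1°, groundspeed 165.9 kt
Leg 2: heading 94.6°; drift +2.4° → track 97.0°, groundspeed 166.6 kt
Leg 3: heading 190.0°; drift +1.9° → track 191.9°, groundspeed 181.0 kt
Leg 4: heading 114.0°; drift +3.0° → track 117.0°, groundspeed 169.4 kt
Leg 5: heading 151.1°; drift +3.1° → track 154.2°, groundspeed 175.7 kt
Leg 6: heading 183.8°; drift +2.2° → track 186.0°, groundspeed 180.3 kt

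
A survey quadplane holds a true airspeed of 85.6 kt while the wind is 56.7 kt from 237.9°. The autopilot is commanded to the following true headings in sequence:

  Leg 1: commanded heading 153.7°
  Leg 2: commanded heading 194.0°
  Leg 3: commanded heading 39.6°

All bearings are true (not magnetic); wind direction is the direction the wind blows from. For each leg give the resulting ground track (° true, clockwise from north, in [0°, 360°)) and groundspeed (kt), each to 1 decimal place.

Leg 1: track=118.5°, groundspeed=97.8 kt
Leg 2: track=152.7°, groundspeed=59.6 kt
Leg 3: track=46.9°, groundspeed=140.6 kt

Leg 1: heading 153.7°; drift -35.2° → track 118.5°, groundspeed 97.8 kt
Leg 2: heading 194.0°; drift -41.3° → track 152.7°, groundspeed 59.6 kt
Leg 3: heading 39.6°; drift +7.3° → track 46.9°, groundspeed 140.6 kt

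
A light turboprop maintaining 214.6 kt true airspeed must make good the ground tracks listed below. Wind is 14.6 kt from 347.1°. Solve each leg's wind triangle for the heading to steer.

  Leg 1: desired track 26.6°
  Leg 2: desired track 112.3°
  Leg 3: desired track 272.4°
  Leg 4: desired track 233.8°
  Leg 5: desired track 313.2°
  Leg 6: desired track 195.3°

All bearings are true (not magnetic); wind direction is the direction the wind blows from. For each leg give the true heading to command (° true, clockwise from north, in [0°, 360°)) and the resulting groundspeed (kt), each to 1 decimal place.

Leg 1: heading=24.1°, groundspeed=203.1 kt
Leg 2: heading=109.1°, groundspeed=222.7 kt
Leg 3: heading=276.2°, groundspeed=210.3 kt
Leg 4: heading=237.4°, groundspeed=220.0 kt
Leg 5: heading=315.4°, groundspeed=202.3 kt
Leg 6: heading=197.1°, groundspeed=227.4 kt

Leg 1: desired track 26.6°; wind correction -2.5° → command heading 24.1°, groundspeed 203.1 kt
Leg 2: desired track 112.3°; wind correction -3.2° → command heading 109.1°, groundspeed 222.7 kt
Leg 3: desired track 272.4°; wind correction +3.8° → command heading 276.2°, groundspeed 210.3 kt
Leg 4: desired track 233.8°; wind correction +3.6° → command heading 237.4°, groundspeed 220.0 kt
Leg 5: desired track 313.2°; wind correction +2.2° → command heading 315.4°, groundspeed 202.3 kt
Leg 6: desired track 195.3°; wind correction +1.8° → command heading 197.1°, groundspeed 227.4 kt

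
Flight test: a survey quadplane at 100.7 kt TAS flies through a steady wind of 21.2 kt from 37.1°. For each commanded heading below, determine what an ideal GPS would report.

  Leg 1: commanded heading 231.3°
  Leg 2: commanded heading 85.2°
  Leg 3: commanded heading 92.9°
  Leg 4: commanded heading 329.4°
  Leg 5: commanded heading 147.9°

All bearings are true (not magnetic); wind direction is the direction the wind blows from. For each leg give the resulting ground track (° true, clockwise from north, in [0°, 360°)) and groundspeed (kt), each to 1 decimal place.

Leg 1: track=228.8°, groundspeed=121.4 kt
Leg 2: track=95.5°, groundspeed=88.0 kt
Leg 3: track=104.1°, groundspeed=90.5 kt
Leg 4: track=317.4°, groundspeed=94.7 kt
Leg 5: track=158.3°, groundspeed=110.0 kt

Leg 1: heading 231.3°; drift -2.5° → track 228.8°, groundspeed 121.4 kt
Leg 2: heading 85.2°; drift +10.3° → track 95.5°, groundspeed 88.0 kt
Leg 3: heading 92.9°; drift +11.2° → track 104.1°, groundspeed 90.5 kt
Leg 4: heading 329.4°; drift -12.0° → track 317.4°, groundspeed 94.7 kt
Leg 5: heading 147.9°; drift +10.4° → track 158.3°, groundspeed 110.0 kt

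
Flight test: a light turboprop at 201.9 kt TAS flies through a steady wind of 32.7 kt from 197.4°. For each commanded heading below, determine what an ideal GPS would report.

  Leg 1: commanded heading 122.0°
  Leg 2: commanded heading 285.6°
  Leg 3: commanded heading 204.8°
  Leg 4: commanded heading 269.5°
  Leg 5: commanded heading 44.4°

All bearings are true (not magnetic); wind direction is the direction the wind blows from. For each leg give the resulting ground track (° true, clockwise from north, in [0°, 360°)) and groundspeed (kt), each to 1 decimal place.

Leg 1: heading 122.0°; drift -9.3° → track 112.7°, groundspeed 196.2 kt
Leg 2: heading 285.6°; drift +9.2° → track 294.8°, groundspeed 203.5 kt
Leg 3: heading 204.8°; drift +1.4° → track 206.2°, groundspeed 169.5 kt
Leg 4: heading 269.5°; drift +9.2° → track 278.7°, groundspeed 194.4 kt
Leg 5: heading 44.4°; drift -3.7° → track 40.7°, groundspeed 231.5 kt

Leg 1: track=112.7°, groundspeed=196.2 kt
Leg 2: track=294.8°, groundspeed=203.5 kt
Leg 3: track=206.2°, groundspeed=169.5 kt
Leg 4: track=278.7°, groundspeed=194.4 kt
Leg 5: track=40.7°, groundspeed=231.5 kt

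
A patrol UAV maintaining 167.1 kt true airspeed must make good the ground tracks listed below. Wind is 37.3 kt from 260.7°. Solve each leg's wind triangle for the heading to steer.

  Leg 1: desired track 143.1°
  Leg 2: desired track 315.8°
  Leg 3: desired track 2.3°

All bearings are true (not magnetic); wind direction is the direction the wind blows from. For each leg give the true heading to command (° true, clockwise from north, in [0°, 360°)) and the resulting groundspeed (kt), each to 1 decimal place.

Leg 1: desired track 143.1°; wind correction +11.4° → command heading 154.5°, groundspeed 181.1 kt
Leg 2: desired track 315.8°; wind correction -10.5° → command heading 305.3°, groundspeed 142.9 kt
Leg 3: desired track 2.3°; wind correction -12.6° → command heading 349.7°, groundspeed 170.6 kt

Leg 1: heading=154.5°, groundspeed=181.1 kt
Leg 2: heading=305.3°, groundspeed=142.9 kt
Leg 3: heading=349.7°, groundspeed=170.6 kt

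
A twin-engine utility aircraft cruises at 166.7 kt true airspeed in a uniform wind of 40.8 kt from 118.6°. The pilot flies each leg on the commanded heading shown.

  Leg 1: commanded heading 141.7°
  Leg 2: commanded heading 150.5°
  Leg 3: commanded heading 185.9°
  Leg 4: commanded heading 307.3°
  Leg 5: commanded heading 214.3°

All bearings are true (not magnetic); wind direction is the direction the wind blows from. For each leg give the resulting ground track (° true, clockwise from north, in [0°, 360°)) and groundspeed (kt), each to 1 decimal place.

Leg 1: track=148.8°, groundspeed=130.2 kt
Leg 2: track=159.8°, groundspeed=133.8 kt
Leg 3: track=199.9°, groundspeed=155.6 kt
Leg 4: track=305.6°, groundspeed=207.1 kt
Leg 5: track=227.7°, groundspeed=175.5 kt

Leg 1: heading 141.7°; drift +7.1° → track 148.8°, groundspeed 130.2 kt
Leg 2: heading 150.5°; drift +9.3° → track 159.8°, groundspeed 133.8 kt
Leg 3: heading 185.9°; drift +14.0° → track 199.9°, groundspeed 155.6 kt
Leg 4: heading 307.3°; drift -1.7° → track 305.6°, groundspeed 207.1 kt
Leg 5: heading 214.3°; drift +13.4° → track 227.7°, groundspeed 175.5 kt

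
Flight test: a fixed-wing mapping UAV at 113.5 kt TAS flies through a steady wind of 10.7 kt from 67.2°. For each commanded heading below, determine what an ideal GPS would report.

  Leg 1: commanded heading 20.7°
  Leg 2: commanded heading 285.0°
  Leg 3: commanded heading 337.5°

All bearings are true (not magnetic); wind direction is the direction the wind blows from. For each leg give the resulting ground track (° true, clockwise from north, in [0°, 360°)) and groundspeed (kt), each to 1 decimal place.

Leg 1: heading 20.7°; drift -4.2° → track 16.5°, groundspeed 106.4 kt
Leg 2: heading 285.0°; drift -3.1° → track 281.9°, groundspeed 122.1 kt
Leg 3: heading 337.5°; drift -5.4° → track 332.1°, groundspeed 113.9 kt

Leg 1: track=16.5°, groundspeed=106.4 kt
Leg 2: track=281.9°, groundspeed=122.1 kt
Leg 3: track=332.1°, groundspeed=113.9 kt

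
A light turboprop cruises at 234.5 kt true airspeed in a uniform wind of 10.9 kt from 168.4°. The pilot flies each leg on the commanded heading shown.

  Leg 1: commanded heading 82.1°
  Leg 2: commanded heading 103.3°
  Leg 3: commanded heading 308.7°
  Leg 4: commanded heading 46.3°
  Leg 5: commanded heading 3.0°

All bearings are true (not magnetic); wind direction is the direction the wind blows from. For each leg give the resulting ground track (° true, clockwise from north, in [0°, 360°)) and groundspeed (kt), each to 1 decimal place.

Leg 1: track=79.4°, groundspeed=234.0 kt
Leg 2: track=100.8°, groundspeed=230.1 kt
Leg 3: track=310.3°, groundspeed=243.0 kt
Leg 4: track=44.1°, groundspeed=240.5 kt
Leg 5: track=2.4°, groundspeed=245.1 kt

Leg 1: heading 82.1°; drift -2.7° → track 79.4°, groundspeed 234.0 kt
Leg 2: heading 103.3°; drift -2.5° → track 100.8°, groundspeed 230.1 kt
Leg 3: heading 308.7°; drift +1.6° → track 310.3°, groundspeed 243.0 kt
Leg 4: heading 46.3°; drift -2.2° → track 44.1°, groundspeed 240.5 kt
Leg 5: heading 3.0°; drift -0.6° → track 2.4°, groundspeed 245.1 kt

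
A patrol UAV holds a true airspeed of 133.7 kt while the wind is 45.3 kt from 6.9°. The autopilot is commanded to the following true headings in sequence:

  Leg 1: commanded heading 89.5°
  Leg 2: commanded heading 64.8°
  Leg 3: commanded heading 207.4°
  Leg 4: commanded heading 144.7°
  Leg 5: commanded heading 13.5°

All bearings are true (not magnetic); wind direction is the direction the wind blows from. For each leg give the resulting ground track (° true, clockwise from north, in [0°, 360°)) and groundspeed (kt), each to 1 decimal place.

Leg 1: heading 89.5°; drift +19.4° → track 108.9°, groundspeed 135.5 kt
Leg 2: heading 64.8°; drift +19.3° → track 84.1°, groundspeed 116.2 kt
Leg 3: heading 207.4°; drift -5.1° → track 202.3°, groundspeed 176.8 kt
Leg 4: heading 144.7°; drift +10.3° → track 155.0°, groundspeed 170.0 kt
Leg 5: heading 13.5°; drift +3.4° → track 16.9°, groundspeed 88.9 kt

Leg 1: track=108.9°, groundspeed=135.5 kt
Leg 2: track=84.1°, groundspeed=116.2 kt
Leg 3: track=202.3°, groundspeed=176.8 kt
Leg 4: track=155.0°, groundspeed=170.0 kt
Leg 5: track=16.9°, groundspeed=88.9 kt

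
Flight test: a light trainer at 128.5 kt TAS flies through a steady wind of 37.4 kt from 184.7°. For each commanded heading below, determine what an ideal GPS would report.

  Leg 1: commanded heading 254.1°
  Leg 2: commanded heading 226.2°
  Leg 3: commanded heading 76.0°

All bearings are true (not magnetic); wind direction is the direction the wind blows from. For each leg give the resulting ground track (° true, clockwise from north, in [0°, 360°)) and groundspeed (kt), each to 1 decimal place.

Leg 1: track=271.0°, groundspeed=120.5 kt
Leg 2: track=240.1°, groundspeed=103.5 kt
Leg 3: track=61.8°, groundspeed=144.9 kt

Leg 1: heading 254.1°; drift +16.9° → track 271.0°, groundspeed 120.5 kt
Leg 2: heading 226.2°; drift +13.9° → track 240.1°, groundspeed 103.5 kt
Leg 3: heading 76.0°; drift -14.2° → track 61.8°, groundspeed 144.9 kt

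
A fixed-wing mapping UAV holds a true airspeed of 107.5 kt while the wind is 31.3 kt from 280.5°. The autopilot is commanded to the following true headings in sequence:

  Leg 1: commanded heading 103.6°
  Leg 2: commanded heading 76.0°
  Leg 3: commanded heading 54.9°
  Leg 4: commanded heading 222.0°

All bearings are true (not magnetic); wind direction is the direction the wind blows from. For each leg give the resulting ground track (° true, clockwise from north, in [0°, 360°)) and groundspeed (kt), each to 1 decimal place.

Leg 1: track=102.9°, groundspeed=138.8 kt
Leg 2: track=81.5°, groundspeed=136.6 kt
Leg 3: track=64.7°, groundspeed=131.3 kt
Leg 4: track=205.7°, groundspeed=95.0 kt

Leg 1: heading 103.6°; drift -0.7° → track 102.9°, groundspeed 138.8 kt
Leg 2: heading 76.0°; drift +5.5° → track 81.5°, groundspeed 136.6 kt
Leg 3: heading 54.9°; drift +9.8° → track 64.7°, groundspeed 131.3 kt
Leg 4: heading 222.0°; drift -16.3° → track 205.7°, groundspeed 95.0 kt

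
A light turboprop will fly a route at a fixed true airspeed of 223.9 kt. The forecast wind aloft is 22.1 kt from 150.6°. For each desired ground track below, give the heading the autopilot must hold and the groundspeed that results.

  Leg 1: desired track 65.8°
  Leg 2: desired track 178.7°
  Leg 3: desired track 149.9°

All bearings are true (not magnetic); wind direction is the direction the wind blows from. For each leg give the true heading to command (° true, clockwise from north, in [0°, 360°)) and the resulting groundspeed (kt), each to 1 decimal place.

Leg 1: heading=71.4°, groundspeed=220.8 kt
Leg 2: heading=176.0°, groundspeed=204.2 kt
Leg 3: heading=150.0°, groundspeed=201.8 kt

Leg 1: desired track 65.8°; wind correction +5.6° → command heading 71.4°, groundspeed 220.8 kt
Leg 2: desired track 178.7°; wind correction -2.7° → command heading 176.0°, groundspeed 204.2 kt
Leg 3: desired track 149.9°; wind correction +0.1° → command heading 150.0°, groundspeed 201.8 kt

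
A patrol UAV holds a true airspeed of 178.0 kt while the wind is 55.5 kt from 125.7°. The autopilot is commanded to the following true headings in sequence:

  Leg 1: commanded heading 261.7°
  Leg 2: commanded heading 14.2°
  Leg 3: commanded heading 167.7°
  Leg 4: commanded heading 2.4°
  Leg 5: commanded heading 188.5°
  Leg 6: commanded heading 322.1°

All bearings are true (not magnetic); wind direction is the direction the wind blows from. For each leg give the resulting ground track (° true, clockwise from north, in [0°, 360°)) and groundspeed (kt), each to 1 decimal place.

Leg 1: heading 261.7°; drift +10.0° → track 271.7°, groundspeed 221.3 kt
Leg 2: heading 14.2°; drift -14.6° → track 359.6°, groundspeed 205.0 kt
Leg 3: heading 167.7°; drift +15.2° → track 182.9°, groundspeed 141.7 kt
Leg 4: heading 2.4°; drift -12.5° → track 349.9°, groundspeed 213.6 kt
Leg 5: heading 188.5°; drift +17.9° → track 206.4°, groundspeed 160.4 kt
Leg 6: heading 322.1°; drift -3.9° → track 318.2°, groundspeed 231.8 kt

Leg 1: track=271.7°, groundspeed=221.3 kt
Leg 2: track=359.6°, groundspeed=205.0 kt
Leg 3: track=182.9°, groundspeed=141.7 kt
Leg 4: track=349.9°, groundspeed=213.6 kt
Leg 5: track=206.4°, groundspeed=160.4 kt
Leg 6: track=318.2°, groundspeed=231.8 kt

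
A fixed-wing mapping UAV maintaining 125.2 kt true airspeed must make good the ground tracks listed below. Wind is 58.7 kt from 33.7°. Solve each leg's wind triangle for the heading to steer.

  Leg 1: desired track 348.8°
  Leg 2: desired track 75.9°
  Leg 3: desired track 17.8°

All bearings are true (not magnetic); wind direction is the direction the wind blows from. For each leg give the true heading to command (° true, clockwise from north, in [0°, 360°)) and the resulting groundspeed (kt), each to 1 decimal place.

Leg 1: heading=8.1°, groundspeed=76.6 kt
Leg 2: heading=57.5°, groundspeed=75.3 kt
Leg 3: heading=25.2°, groundspeed=67.7 kt

Leg 1: desired track 348.8°; wind correction +19.3° → command heading 8.1°, groundspeed 76.6 kt
Leg 2: desired track 75.9°; wind correction -18.4° → command heading 57.5°, groundspeed 75.3 kt
Leg 3: desired track 17.8°; wind correction +7.4° → command heading 25.2°, groundspeed 67.7 kt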